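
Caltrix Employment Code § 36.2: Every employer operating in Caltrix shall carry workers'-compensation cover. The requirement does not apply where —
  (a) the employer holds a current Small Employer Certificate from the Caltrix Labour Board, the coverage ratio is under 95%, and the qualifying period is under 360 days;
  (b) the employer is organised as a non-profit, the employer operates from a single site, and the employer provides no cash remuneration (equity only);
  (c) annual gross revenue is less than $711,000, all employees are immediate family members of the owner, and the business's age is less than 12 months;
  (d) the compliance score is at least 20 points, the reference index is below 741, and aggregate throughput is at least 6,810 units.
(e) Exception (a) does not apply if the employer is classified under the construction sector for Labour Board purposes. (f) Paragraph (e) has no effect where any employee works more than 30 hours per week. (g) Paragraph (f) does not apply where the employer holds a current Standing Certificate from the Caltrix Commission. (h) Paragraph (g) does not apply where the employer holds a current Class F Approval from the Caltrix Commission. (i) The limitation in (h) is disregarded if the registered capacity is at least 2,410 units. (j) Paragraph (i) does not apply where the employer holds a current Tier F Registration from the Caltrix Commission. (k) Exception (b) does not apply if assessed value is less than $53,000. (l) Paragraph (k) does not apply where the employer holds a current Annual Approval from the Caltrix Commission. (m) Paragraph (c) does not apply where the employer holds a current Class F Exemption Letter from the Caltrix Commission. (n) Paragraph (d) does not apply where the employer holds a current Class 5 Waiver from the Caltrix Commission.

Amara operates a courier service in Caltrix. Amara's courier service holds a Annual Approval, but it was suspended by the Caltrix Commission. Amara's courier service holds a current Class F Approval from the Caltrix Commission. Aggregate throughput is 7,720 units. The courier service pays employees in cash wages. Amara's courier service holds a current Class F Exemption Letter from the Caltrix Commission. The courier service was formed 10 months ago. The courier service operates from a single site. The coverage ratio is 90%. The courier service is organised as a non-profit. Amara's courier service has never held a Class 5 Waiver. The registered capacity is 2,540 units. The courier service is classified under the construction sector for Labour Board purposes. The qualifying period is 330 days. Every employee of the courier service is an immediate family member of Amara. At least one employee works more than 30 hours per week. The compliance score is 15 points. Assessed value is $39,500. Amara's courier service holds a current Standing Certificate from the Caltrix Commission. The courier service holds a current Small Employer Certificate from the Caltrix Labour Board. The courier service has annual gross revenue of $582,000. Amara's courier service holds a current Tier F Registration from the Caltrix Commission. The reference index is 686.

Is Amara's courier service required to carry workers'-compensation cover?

No — exception (a) applies; Amara's courier service is not required to carry workers'-compensation cover.

Exception (a) is satisfied on its face — a current Small Employer Certificate is held; the coverage ratio is 90%, under the 95% limit; the qualifying period is 330 days, under the 360 days limit. Applying paragraphs (e)–(j): (e) would limit (a) — the courier service is classified under the construction sector — but (f) sets (e) aside: (f) operates — at least one employee exceeds 30 hours/week. (g) would limit (f) — a current Standing Certificate is held — but (h) sets (g) aside: (h) operates against (g): a current Class F Approval is held. (i) is triggered (the registered capacity is 2,540 units, meeting the 2,410 units threshold), but is displaced by (j): (j) operates against (i): a current Tier F Registration is held. Exception (a) stands.
Exception (b) does not apply: employees are paid cash wages.
Exception (c): annual gross revenue is $582,000, less than the $711,000 limit; every employee is an immediate family member; the business's age is 10 months, less than the 12 months limit — every condition holds. Turning to paragraph (m): (m) operates — a current Class F Exemption Letter is held. So (c) is unavailable.
Exception (d) requires that the compliance score is at least 20 points; but the compliance score is 15 points, short of 20 points, so (d) is unavailable.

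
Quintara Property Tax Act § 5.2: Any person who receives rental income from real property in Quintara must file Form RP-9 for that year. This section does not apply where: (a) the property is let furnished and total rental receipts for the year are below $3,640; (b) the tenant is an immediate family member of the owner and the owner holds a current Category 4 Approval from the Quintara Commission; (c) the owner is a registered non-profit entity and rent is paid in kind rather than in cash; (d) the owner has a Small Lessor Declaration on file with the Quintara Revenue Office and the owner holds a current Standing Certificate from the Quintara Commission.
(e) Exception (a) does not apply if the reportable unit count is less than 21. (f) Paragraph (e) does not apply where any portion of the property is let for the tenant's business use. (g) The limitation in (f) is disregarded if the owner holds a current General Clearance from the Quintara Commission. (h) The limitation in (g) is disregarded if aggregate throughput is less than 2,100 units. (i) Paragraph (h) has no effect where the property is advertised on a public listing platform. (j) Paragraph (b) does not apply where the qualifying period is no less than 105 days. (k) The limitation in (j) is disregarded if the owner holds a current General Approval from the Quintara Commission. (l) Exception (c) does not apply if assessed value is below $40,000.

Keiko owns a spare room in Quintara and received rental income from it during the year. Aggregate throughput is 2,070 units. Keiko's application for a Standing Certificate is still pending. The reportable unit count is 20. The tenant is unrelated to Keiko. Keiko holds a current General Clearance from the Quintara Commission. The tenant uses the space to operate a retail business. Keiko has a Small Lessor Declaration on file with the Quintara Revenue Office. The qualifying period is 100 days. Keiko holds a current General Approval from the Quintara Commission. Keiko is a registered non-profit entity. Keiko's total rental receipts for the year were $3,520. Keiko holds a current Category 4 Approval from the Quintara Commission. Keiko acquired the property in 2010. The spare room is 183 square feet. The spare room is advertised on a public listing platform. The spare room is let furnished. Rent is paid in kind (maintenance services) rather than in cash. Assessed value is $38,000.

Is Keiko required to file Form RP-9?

Yes — Keiko must file Form RP-9.

Exception (a)'s conditions are all satisfied: the property is let furnished; total rental receipts for the year are $3,520, below the $3,640 limit. But applying paragraphs (e)–(i): (e) is engaged — the reportable unit count is 20, less than the 21 limit. (f) is engaged (the space is let for business use), but is itself disapplied by (g): (g) is engaged — a current General Clearance is held. (h) operates (aggregate throughput is 2,070 units, less than the 2,100 units limit), but is displaced by (i): (i) operates — the property is publicly advertised. Exception (a) does not apply.
Exception (b) does not apply: the tenant is unrelated to the owner.
Exception (c) is satisfied on its face — Keiko is a registered non-profit; rent is paid in kind. However, paragraph (l) must be considered: (l) operates against (c): assessed value is $38,000, below the $40,000 limit. So (c) is unavailable.
Exception (d) requires that the owner holds a current Standing Certificate from the Quintara Commission; but no current Standing Certificate is held, so (d) is unavailable.
None of the exceptions is available; § 5.2 applies in full.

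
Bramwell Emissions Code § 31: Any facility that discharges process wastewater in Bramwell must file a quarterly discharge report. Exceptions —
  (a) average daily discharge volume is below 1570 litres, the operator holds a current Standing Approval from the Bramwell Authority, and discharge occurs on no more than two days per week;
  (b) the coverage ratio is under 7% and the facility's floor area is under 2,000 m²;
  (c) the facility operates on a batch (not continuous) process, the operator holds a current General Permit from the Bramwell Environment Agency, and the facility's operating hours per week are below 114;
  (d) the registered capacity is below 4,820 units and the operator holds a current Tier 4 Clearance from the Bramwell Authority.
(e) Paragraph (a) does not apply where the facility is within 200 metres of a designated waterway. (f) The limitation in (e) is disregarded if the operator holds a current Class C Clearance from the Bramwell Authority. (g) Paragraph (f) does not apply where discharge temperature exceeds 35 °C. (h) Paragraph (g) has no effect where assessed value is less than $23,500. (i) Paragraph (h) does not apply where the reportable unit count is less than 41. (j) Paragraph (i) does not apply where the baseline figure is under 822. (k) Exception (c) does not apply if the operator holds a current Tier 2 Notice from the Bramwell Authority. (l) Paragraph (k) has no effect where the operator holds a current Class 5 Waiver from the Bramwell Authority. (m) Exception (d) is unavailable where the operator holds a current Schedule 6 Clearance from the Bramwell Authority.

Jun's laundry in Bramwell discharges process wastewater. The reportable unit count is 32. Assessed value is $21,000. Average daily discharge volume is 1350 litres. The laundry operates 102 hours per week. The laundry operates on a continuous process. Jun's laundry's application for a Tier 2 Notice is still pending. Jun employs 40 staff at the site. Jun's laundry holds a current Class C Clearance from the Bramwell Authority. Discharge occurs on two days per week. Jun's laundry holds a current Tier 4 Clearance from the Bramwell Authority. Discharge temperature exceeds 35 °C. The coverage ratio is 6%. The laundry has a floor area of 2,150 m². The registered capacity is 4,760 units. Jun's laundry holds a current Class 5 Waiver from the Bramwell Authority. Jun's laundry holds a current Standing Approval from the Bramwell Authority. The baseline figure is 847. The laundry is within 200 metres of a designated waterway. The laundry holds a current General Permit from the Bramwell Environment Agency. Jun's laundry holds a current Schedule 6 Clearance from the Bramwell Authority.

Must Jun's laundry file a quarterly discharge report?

All of (a)'s requirements are met (average daily discharge volume is 1350 litres, below the 1570 litres limit; a current Standing Approval is held; discharge occurs on no more than two days per week). Turning to paragraphs (e)–(j): (e) operates against (a): the laundry is within 200 m of a designated waterway. (f) applies (a current Class C Clearance is held), but yields to (g): (g) operates against (f): discharge temperature exceeds 35 °C. (h) applies (assessed value is $21,000, less than the $23,500 limit), but is overridden by (i): (i) operates — the reportable unit count is 32, less than the 41 limit. (j), which would lift (i), does not operate here — the baseline figure is 847, not under 822. So (a) is unavailable.
Exception (b) fails — the facility's floor area is 2,150 m², not under 2,000 m².
Exception (c) does not apply: the facility operates on a continuous process.
Exception (d) is satisfied on its face — the registered capacity is 4,760 units, below the 4,820 units limit; a current Tier 4 Clearance is held. But applying paragraph (m): (m) operates against (d): a current Schedule 6 Clearance is held. (d) is therefore removed.
No exception applies. The general rule governs.

Yes — Jun's laundry must file a quarterly discharge report.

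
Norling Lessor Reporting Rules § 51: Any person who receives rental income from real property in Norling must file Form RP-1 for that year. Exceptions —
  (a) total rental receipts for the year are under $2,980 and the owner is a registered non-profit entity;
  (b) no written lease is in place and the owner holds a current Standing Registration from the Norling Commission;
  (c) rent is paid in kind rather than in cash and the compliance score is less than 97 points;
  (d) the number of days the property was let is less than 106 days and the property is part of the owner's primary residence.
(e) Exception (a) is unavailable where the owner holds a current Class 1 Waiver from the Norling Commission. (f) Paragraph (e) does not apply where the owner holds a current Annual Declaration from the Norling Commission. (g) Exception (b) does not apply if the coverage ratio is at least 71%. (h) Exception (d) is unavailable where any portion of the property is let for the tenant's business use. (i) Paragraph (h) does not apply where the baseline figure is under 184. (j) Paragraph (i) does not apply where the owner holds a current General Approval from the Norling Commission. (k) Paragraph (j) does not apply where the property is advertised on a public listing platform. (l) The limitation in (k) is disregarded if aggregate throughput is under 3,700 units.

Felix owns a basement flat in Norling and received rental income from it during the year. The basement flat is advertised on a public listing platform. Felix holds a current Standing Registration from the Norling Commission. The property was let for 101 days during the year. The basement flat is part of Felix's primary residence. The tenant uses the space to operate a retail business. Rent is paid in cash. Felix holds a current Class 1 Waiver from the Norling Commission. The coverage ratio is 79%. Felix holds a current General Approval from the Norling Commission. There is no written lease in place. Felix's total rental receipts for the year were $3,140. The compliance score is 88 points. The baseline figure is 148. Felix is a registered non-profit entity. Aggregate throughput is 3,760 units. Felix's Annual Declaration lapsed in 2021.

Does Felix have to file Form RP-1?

No — exception (d) applies; Felix is not required to file Form RP-1.

Exception (a) does not apply: total rental receipts for the year are $3,140, not under $2,980.
Exception (b): there is no written lease; a current Standing Registration is held — every condition holds. Turning to paragraph (g): (g) operates against (b): the coverage ratio is 79%, meeting the 71% threshold. (b) is therefore removed.
Exception (c) does not apply: rent is paid in cash.
All of (d)'s requirements are met (the number of days the property was let is 101 days, less than the 106 days limit; the basement flat is part of the primary residence). Applying paragraphs (h)–(l): (h) would limit (d) — the space is let for business use — but (i) sets (h) aside: (i) operates against (h): the baseline figure is 148, under the 184 limit. (j) would limit (i) — a current General Approval is held — but (k) sets (j) aside: (k) is triggered — the property is publicly advertised. (l) does not operate here (aggregate throughput is 3,760 units, not under 3,700 units), so (k) stands. So (d) applies.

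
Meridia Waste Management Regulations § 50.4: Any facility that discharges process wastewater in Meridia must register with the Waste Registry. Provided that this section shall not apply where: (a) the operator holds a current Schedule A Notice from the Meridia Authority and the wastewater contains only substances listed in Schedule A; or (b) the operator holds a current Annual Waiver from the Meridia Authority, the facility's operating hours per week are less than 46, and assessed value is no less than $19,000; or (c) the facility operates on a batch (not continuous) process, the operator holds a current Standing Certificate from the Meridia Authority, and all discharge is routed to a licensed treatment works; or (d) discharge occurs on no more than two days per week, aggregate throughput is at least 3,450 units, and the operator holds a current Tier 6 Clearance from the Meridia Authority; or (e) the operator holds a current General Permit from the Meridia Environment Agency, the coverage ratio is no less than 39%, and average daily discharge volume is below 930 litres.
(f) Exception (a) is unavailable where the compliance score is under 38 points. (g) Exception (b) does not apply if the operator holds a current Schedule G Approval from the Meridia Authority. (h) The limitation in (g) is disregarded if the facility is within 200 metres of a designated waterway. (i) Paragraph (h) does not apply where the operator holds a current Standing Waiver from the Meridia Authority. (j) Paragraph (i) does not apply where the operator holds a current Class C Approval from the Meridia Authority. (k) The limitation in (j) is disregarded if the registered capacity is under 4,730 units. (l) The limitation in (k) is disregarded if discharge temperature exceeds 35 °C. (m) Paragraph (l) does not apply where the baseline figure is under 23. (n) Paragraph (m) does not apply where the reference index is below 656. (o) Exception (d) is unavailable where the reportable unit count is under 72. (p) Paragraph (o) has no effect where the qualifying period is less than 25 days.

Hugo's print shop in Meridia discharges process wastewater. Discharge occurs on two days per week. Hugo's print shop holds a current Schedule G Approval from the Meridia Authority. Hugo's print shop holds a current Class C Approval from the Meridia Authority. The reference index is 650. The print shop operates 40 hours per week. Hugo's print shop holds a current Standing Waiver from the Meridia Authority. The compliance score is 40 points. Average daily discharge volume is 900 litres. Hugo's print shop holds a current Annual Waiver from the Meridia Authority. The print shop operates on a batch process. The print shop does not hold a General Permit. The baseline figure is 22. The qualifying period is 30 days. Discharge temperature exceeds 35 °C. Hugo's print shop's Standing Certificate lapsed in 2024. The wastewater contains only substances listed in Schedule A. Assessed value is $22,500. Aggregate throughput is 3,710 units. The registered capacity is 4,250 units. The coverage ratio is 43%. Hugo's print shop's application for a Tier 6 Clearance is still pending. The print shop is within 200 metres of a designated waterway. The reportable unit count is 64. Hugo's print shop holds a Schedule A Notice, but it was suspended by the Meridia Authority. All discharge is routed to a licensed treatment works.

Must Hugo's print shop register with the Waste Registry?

No — exception (b) applies; Hugo's print shop is not required to register with the Waste Registry.

Exception (a) requires that the operator holds a current Schedule A Notice from the Meridia Authority; but no current Schedule A Notice is held, so (a) is unavailable.
Exception (b) is satisfied on its face — a current Annual Waiver is held; the facility's operating hours per week are 40, less than the 46 limit; assessed value is $22,500, meeting the $19,000 threshold. Considering the limiting provisions: (g) is triggered (a current Schedule G Approval is held), but is overridden by (h): (h) applies — the print shop is within 200 m of a designated waterway. (i) applies (a current Standing Waiver is held), but is itself disapplied by (j): (j) is triggered — a current Class C Approval is held. (k) applies (the registered capacity is 4,250 units, under the 4,730 units limit), but is overridden by (l): (l) is engaged — discharge temperature exceeds 35 °C. (m) would limit (l) — the baseline figure is 22, under the 23 limit — but (n) sets (m) aside: (n) is triggered — the reference index is 650, below the 656 limit. So (b) applies.
Exception (c) requires that the operator holds a current Standing Certificate from the Meridia Authority; but the Standing Certificate is not current, so (c) is unavailable.
Exception (d) does not apply: there is no Tier 6 Clearance in force.
Exception (e) requires that the operator holds a current General Permit from the Meridia Environment Agency; but no General Permit is held, so (e) is unavailable.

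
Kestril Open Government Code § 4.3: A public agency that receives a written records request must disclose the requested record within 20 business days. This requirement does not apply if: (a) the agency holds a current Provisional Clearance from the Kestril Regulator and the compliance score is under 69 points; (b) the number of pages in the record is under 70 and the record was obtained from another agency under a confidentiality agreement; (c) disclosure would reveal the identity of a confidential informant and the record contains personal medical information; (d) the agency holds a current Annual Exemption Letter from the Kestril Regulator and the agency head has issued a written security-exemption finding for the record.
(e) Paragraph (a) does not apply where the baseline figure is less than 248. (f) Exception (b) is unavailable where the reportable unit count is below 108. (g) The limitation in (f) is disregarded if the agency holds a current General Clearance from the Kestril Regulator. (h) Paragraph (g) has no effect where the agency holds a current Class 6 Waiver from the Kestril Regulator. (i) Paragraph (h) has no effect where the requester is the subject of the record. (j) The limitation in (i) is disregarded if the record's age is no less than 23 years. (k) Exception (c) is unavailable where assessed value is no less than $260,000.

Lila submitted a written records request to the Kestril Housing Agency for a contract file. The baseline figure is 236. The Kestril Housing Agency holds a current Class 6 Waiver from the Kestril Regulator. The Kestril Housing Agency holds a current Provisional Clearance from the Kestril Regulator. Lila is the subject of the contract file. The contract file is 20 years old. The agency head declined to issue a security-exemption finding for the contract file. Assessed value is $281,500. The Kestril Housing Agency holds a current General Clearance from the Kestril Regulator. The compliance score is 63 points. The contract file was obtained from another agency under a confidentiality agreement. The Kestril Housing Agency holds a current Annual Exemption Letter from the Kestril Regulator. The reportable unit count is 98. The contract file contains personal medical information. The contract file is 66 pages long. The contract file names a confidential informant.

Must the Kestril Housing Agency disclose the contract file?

All of (a)'s requirements are met (a current Provisional Clearance is held; the compliance score is 63 points, under the 69 points limit). However, paragraph (e) must be considered: (e) operates against (a): the baseline figure is 236, less than the 248 limit. (a) is therefore removed.
Exception (b): the number of pages in the record is 66, under the 70 limit; the contract file was obtained under a confidentiality agreement — every condition holds. Applying paragraphs (f)–(j): (f) is engaged (the reportable unit count is 98, below the 108 limit), but is set aside by (g): (g) applies — a current General Clearance is held. (h) would limit (g) — a current Class 6 Waiver is held — but (i) sets (h) aside: (i) applies — Lila is the subject of the contract file. (j) is not engaged (the record's age is 20 years, short of 23 years), so (i) stands. (b) remains available.
All of (c)'s requirements are met (the contract file names a confidential informant; the contract file contains personal medical information). But: (k) operates against (c): assessed value is $281,500, meeting the $260,000 threshold. Exception (c) does not apply.
Exception (d) does not apply: the agency head declined to issue a security-exemption finding.

No — exception (b) applies; the Kestril Housing Agency is not required to disclose the contract file.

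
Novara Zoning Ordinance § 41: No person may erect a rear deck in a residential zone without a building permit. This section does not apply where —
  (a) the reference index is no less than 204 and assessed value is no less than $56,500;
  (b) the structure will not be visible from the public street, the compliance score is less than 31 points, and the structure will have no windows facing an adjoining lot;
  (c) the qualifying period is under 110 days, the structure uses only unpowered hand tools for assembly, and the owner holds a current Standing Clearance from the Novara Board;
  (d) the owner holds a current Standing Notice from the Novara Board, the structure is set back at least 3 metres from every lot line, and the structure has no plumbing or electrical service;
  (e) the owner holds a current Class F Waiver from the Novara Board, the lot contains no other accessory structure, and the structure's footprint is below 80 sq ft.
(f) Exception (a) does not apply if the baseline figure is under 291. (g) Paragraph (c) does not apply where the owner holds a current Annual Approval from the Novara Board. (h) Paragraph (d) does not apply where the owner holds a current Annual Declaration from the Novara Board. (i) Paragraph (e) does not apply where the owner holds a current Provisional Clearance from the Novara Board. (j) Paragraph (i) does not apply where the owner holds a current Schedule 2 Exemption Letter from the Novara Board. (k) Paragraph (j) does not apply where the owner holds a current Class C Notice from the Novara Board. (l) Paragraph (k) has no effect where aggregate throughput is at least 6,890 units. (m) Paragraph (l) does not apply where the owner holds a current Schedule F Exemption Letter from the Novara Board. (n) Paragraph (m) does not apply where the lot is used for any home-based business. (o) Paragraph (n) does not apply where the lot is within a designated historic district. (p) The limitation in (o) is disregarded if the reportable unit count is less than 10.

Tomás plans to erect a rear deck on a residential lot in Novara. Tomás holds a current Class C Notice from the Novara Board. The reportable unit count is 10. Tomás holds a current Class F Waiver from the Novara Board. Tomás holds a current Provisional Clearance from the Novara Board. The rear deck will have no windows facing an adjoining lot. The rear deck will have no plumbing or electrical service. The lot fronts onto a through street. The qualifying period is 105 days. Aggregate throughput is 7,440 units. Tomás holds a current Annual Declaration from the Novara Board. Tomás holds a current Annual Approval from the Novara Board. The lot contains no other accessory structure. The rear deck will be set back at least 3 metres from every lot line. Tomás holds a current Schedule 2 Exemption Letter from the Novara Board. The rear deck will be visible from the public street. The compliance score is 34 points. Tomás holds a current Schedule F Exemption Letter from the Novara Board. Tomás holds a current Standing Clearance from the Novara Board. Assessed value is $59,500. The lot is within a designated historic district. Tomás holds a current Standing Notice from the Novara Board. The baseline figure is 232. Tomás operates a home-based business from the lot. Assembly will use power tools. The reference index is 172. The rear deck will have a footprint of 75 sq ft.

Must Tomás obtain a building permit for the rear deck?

Exception (a) does not apply: the reference index is 172, short of 204.
Exception (b) requires that the structure will not be visible from the public street; but the structure will be visible from the street, so (b) is unavailable.
Exception (c) fails — assembly uses power tools.
Exception (d): a current Standing Notice is held; the setback is at least 3 m on every side; there is no plumbing or electrical service — every condition holds. But: (h) applies — a current Annual Declaration is held. (d) is therefore removed.
All of (e)'s requirements are met (a current Class F Waiver is held; the lot has no other accessory structure; the structure's footprint is 75 sq ft, below the 80 sq ft limit). Turning to paragraphs (i)–(p): (i) is engaged — a current Provisional Clearance is held. (j) would limit (i) — a current Schedule 2 Exemption Letter is held — but (k) sets (j) aside: (k) is engaged — a current Class C Notice is held. (l) would limit (k) — aggregate throughput is 7,440 units, meeting the 6,890 units threshold — but (m) sets (l) aside: (m) operates — a current Schedule F Exemption Letter is held. (n) applies (a home-based business operates on the lot), but is overridden by (o): (o) operates against (n): the lot is in a historic district. (p) is inapplicable (the reportable unit count is 10, not less than 10), so (o) stands. (e) is therefore removed.
None of the exceptions is available; § 41 applies in full.

Yes — Tomás must obtain a building permit.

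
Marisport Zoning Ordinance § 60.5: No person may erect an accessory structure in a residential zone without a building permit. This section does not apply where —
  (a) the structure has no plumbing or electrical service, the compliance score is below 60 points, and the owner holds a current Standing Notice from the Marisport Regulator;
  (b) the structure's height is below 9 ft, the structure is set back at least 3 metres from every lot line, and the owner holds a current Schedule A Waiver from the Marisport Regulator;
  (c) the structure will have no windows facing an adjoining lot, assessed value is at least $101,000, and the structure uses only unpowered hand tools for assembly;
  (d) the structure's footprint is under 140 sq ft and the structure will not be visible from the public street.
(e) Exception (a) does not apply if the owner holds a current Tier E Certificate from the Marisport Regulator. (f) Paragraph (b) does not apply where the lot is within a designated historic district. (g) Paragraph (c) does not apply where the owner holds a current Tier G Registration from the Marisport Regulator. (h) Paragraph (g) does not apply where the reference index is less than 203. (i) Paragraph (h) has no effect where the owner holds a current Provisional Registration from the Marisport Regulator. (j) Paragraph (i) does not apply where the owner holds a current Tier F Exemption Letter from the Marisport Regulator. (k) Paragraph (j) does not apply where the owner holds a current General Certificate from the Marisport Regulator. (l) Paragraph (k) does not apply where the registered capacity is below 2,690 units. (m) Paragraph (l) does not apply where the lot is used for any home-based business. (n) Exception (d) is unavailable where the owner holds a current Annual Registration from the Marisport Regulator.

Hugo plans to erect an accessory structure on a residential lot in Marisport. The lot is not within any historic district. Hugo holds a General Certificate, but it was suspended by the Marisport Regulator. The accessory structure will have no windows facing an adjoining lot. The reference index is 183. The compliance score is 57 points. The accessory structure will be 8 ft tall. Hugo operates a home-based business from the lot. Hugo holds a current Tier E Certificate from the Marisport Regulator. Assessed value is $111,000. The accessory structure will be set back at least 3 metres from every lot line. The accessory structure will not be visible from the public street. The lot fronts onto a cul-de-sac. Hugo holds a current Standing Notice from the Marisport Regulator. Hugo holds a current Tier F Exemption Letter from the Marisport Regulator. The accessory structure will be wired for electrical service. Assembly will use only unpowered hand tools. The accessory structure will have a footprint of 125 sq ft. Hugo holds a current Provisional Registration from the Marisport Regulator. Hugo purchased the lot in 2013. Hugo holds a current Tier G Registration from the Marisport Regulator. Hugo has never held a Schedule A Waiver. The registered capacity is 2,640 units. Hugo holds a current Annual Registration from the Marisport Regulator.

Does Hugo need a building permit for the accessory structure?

Exception (a) requires that the structure has no plumbing or electrical service; but electrical service is planned, so (a) is unavailable.
Exception (b) requires that the owner holds a current Schedule A Waiver from the Marisport Regulator; but there is no Schedule A Waiver in force, so (b) is unavailable.
Exception (c) is satisfied on its face — no windows face an adjoining lot; assessed value is $111,000, meeting the $101,000 threshold; assembly uses only hand tools. Under paragraphs (g)–(m): (g) would limit (c) — a current Tier G Registration is held — but (h) sets (g) aside: (h) is triggered — the reference index is 183, less than the 203 limit. (i) is triggered (a current Provisional Registration is held), but is set aside by (j): (j) operates against (i): a current Tier F Exemption Letter is held. (k) does not operate here (the General Certificate is not current), so (j) stands. Exception (c) stands.
Exception (d)'s conditions are all satisfied: the structure's footprint is 125 sq ft, under the 140 sq ft limit; the structure will not be visible from the street. But applying paragraph (n): (n) is triggered — a current Annual Registration is held. Exception (d) does not apply.

No — exception (c) applies; Hugo does not need a building permit.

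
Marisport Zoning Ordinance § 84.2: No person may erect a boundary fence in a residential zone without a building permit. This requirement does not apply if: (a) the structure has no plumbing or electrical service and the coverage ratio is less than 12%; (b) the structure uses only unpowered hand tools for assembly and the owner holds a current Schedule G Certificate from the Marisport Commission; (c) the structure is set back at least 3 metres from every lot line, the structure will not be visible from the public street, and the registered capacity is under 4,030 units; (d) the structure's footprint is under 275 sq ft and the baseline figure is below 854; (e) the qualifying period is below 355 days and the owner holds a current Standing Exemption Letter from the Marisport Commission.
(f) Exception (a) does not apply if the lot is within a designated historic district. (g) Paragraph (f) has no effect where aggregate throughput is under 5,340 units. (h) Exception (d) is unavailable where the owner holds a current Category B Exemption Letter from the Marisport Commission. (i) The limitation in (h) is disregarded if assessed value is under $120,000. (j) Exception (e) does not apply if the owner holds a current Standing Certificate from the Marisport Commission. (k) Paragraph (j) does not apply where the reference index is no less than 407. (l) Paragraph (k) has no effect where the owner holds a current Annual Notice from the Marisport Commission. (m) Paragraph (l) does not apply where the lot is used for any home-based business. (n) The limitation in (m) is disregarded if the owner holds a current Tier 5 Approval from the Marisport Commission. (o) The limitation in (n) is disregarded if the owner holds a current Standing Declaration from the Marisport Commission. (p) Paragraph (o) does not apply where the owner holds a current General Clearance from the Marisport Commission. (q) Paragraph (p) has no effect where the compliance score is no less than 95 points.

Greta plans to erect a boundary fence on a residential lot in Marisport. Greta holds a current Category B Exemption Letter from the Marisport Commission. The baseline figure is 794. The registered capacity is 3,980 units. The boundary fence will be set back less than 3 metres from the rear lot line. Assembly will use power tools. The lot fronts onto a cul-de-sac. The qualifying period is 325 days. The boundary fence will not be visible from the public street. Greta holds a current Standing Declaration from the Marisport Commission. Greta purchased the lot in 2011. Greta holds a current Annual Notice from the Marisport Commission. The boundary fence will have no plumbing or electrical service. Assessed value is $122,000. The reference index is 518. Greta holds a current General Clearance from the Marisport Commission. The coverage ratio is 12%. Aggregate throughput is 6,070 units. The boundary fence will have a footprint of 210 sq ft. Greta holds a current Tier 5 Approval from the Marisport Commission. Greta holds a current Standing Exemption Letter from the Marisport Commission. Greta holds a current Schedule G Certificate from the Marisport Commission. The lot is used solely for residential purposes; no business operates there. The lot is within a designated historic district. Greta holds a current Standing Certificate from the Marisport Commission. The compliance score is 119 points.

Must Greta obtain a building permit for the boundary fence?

Exception (a) requires that the coverage ratio is less than 12%; but the coverage ratio is 12%, not less than 12%, so (a) is unavailable.
Exception (b) does not apply: assembly uses power tools.
Exception (c) fails — the rear setback is under 3 m.
Exception (d): the structure's footprint is 210 sq ft, under the 275 sq ft limit; the baseline figure is 794, below the 854 limit — every condition holds. However, paragraphs (h)–(i) must be considered: (h) operates against (d): a current Category B Exemption Letter is held. (i), which would lift (h), does not operate here — assessed value is $122,000, not under $120,000. (d) is therefore removed.
Exception (e)'s conditions are all satisfied: the qualifying period is 325 days, below the 355 days limit; a current Standing Exemption Letter is held. Turning to paragraphs (j)–(q): (j) applies — a current Standing Certificate is held. (k) would limit (j) — the reference index is 518, meeting the 407 threshold — but (l) sets (k) aside: (l) applies — a current Annual Notice is held. (m) is not triggered (the lot is solely residential), so (l) stands. (e) is therefore removed.
None of the exceptions is available; § 84.2 applies in full.

Yes — Greta must obtain a building permit.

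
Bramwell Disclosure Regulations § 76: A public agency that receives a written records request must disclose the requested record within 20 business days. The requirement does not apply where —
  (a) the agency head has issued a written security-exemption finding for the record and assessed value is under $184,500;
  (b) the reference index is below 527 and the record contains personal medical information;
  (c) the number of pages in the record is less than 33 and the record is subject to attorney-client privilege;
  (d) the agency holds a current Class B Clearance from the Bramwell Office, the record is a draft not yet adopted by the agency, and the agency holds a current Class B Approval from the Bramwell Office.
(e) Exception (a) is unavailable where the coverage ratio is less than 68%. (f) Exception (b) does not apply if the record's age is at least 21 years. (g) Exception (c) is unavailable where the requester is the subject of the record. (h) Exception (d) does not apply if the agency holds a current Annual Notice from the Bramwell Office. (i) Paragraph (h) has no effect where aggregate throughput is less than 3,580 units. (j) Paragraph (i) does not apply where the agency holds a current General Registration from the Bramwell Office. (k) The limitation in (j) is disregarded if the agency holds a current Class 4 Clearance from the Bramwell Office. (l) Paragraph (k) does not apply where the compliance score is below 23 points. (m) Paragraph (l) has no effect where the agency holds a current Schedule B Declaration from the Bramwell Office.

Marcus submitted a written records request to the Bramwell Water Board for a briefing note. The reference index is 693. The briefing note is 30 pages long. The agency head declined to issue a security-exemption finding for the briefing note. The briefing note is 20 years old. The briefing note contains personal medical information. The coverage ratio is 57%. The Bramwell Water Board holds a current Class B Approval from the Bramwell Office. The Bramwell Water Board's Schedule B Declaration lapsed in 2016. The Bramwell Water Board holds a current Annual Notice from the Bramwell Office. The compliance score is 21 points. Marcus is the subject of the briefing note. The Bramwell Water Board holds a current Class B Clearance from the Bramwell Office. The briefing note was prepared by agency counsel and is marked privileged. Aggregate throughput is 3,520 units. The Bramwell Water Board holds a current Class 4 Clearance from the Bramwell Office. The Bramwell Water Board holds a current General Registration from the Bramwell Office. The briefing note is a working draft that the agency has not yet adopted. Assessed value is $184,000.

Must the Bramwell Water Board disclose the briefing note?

Exception (a) fails — the agency head declined to issue a security-exemption finding.
Exception (b) does not apply: the reference index is 693, not below 527.
Exception (c): the number of pages in the record is 30, less than the 33 limit; the briefing note is privileged — every condition holds. But: (g) applies — Marcus is the subject of the briefing note. (c) is therefore removed.
Exception (d)'s conditions are all satisfied: a current Class B Clearance is held; the briefing note is an unadopted draft; a current Class B Approval is held. But applying paragraphs (h)–(m): (h) is triggered — a current Annual Notice is held. (i) would limit (h) — aggregate throughput is 3,520 units, less than the 3,580 units limit — but (j) sets (i) aside: (j) applies — a current General Registration is held. (k) would limit (j) — a current Class 4 Clearance is held — but (l) sets (k) aside: (l) operates against (k): the compliance score is 21 points, below the 23 points limit. (m), which would lift (l), is inapplicable — there is no Schedule B Declaration in force. Exception (d) does not apply.
No exception displaces § 76.

Yes — the Bramwell Water Board must disclose the briefing note.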